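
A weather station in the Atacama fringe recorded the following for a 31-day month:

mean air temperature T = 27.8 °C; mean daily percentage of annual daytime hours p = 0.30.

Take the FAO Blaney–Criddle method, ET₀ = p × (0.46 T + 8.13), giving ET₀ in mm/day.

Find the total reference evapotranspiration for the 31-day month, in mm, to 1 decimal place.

194.5 mm

ET₀ = 0.30 × (0.46 × 27.8 + 8.13) = 0.30 × 20.918 = 6.2754 mm/d
Monthly total = 6.2754 × 31 = 194.537 mm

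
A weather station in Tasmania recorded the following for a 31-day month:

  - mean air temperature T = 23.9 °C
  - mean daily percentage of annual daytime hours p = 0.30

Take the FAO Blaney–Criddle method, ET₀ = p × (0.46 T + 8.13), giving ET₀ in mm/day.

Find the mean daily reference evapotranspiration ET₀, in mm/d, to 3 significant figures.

5.74 mm/d

ET₀ = 0.30 × (0.46 × 23.9 + 8.13) = 0.30 × 19.124 = 5.7372 mm/d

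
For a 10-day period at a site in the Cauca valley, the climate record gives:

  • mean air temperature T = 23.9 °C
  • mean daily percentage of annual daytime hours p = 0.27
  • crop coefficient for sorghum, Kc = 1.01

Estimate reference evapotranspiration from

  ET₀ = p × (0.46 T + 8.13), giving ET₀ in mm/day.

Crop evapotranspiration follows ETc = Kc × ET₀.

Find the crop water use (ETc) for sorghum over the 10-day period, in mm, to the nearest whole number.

ET₀ = 0.27 × (0.46 × 23.9 + 8.13) = 0.27 × 19.124 = 5.1635 mm/d
ETc = Kc × ET₀ = 1.01 × 5.1635 = 5.2151 mm/d
Over 10 days: 5.2151 × 10 = 52.151 mm

52 mm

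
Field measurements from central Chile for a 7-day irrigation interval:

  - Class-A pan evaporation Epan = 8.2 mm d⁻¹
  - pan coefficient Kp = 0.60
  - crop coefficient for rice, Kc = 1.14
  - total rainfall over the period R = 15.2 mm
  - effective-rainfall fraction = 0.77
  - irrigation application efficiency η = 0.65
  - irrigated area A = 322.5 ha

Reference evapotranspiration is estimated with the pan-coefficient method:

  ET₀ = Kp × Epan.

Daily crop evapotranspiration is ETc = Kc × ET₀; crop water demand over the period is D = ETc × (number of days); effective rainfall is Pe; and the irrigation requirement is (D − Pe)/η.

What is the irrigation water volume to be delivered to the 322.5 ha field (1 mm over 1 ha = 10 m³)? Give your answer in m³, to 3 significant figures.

137000 m³

ET₀ = 0.60 × 8.2 = 4.9200 mm/d
ETc = Kc × ET₀ = 1.14 × 4.9200 = 5.6088 mm/d
Crop demand D = ETc × 7 d = 5.6088 × 7 = 39.262 mm
Pe = 0.77 × 15.2 = 11.704 mm
D − Pe = 39.262 − 11.704 = 27.558 mm
Gross irrigation = 27.558 / 0.65 = 42.397 mm
Volume = 42.397 mm × 322.5 ha × 10 = 136730.3 m³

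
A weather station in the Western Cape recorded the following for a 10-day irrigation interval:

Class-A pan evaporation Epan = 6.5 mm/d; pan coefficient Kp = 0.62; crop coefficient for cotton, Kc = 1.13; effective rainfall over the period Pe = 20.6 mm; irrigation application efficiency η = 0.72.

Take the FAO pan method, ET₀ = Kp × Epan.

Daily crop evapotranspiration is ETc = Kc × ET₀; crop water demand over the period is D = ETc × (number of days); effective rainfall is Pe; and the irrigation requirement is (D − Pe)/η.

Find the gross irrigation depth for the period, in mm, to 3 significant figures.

ET₀ = 0.62 × 6.5 = 4.0300 mm/d
ETc = Kc × ET₀ = 1.13 × 4.0300 = 4.5539 mm/d
Crop demand D = ETc × 10 d = 4.5539 × 10 = 45.539 mm
D − Pe = 45.539 − 20.6 = 24.939 mm
Gross irrigation = 24.939 / 0.72 = 34.638 mm

34.6 mm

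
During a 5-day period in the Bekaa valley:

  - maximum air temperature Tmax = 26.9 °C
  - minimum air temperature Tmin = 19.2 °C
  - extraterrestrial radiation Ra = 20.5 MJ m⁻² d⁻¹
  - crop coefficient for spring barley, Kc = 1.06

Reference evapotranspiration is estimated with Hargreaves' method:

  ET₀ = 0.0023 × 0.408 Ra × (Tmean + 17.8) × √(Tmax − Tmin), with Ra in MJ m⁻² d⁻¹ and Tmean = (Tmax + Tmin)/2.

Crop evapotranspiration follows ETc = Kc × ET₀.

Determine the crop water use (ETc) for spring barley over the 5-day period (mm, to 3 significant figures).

11.6 mm

Tmean = (26.9 + 19.2)/2 = 23.05 °C
0.408 Ra = 0.408 × 20.5 = 8.3640 mm/d equivalent
ET₀ = 0.0023 × 8.3640 × (23.05 + 17.8) × √7.7 = 0.0023 × 8.3640 × 40.85 × 2.7749 = 2.1806 mm/d
ETc = Kc × ET₀ = 1.06 × 2.1806 = 2.3114 mm/d
Over 5 days: 2.3114 × 5 = 11.557 mm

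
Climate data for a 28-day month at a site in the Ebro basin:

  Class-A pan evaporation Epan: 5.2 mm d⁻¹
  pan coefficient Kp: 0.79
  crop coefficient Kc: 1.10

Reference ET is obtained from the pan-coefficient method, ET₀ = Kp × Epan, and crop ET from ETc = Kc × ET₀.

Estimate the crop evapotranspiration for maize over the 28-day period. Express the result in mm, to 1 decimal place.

ET₀ = 0.79 × 5.2 = 4.1080 mm/d
ETc = Kc × ET₀ = 1.10 × 4.1080 = 4.5188 mm/d
Over 28 days: 4.5188 × 28 = 126.526 mm

126.5 mm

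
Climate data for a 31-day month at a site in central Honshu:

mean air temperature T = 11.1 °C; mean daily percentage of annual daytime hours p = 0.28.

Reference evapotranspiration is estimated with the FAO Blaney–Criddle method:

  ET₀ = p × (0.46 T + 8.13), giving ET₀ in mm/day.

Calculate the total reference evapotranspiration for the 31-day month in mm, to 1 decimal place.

114.9 mm

ET₀ = 0.28 × (0.46 × 11.1 + 8.13) = 0.28 × 13.236 = 3.7061 mm/d
Monthly total = 3.7061 × 31 = 114.889 mm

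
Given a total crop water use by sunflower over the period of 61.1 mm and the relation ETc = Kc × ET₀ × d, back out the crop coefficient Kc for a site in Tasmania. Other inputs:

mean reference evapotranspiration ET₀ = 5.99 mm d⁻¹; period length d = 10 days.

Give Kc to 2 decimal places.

1.02

ETc = Kc × ET₀ × d  ⇒  Kc = ETc / (ET₀ × d)
Kc = 61.1 / (5.99 × 10) = 61.1 / 59.90 = 1.0200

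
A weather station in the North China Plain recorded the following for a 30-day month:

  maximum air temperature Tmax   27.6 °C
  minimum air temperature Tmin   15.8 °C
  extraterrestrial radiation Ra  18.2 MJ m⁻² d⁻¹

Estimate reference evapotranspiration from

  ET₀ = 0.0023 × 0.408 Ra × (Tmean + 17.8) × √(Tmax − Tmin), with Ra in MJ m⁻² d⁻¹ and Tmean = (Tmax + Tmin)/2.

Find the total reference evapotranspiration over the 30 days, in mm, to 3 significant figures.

Tmean = (27.6 + 15.8)/2 = 21.70 °C
0.408 Ra = 0.408 × 18.2 = 7.4256 mm/d equivalent
ET₀ = 0.0023 × 7.4256 × (21.70 + 17.8) × √11.8 = 0.0023 × 7.4256 × 39.50 × 3.4351 = 2.3174 mm/d
Over 30 days: 2.3174 × 30 = 69.522 mm

69.5 mm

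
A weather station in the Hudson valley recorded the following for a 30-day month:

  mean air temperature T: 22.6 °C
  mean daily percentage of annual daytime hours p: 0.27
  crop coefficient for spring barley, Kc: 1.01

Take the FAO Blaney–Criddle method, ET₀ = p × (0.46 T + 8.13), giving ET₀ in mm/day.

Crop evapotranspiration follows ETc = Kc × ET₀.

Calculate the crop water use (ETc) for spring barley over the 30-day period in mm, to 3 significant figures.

ET₀ = 0.27 × (0.46 × 22.6 + 8.13) = 0.27 × 18.526 = 5.0020 mm/d
ETc = Kc × ET₀ = 1.01 × 5.0020 = 5.0520 mm/d
Over 30 days: 5.0520 × 30 = 151.560 mm

152 mm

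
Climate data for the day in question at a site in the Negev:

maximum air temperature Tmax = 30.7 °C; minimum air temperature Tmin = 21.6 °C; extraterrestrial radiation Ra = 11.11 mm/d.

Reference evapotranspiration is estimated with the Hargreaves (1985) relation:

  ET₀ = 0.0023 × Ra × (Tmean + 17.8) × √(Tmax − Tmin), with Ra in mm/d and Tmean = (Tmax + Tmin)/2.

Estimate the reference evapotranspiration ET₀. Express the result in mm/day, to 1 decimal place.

Tmean = (30.7 + 21.6)/2 = 26.15 °C
ET₀ = 0.0023 × 11.11 × (26.15 + 17.8) × √9.1 = 0.0023 × 11.11 × 43.95 × 3.0166 = 3.3878 mm/d

3.4 mm/day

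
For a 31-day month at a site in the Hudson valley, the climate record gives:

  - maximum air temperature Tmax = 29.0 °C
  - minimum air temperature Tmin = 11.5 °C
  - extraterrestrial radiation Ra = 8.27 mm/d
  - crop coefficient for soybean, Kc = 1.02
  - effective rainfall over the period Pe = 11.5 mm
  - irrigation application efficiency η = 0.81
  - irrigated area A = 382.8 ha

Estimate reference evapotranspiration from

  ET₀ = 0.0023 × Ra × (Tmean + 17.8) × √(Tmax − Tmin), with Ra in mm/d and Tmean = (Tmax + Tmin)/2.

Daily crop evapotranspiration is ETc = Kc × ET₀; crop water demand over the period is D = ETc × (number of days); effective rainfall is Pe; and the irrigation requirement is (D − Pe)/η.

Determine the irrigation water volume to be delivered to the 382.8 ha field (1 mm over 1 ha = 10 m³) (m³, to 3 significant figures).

Tmean = (29.0 + 11.5)/2 = 20.25 °C
ET₀ = 0.0023 × 8.27 × (20.25 + 17.8) × √17.5 = 0.0023 × 8.27 × 38.05 × 4.1833 = 3.0277 mm/d
ETc = Kc × ET₀ = 1.02 × 3.0277 = 3.0883 mm/d
Crop demand D = ETc × 31 d = 3.0883 × 31 = 95.737 mm
D − Pe = 95.737 − 11.5 = 84.237 mm
Gross irrigation = 84.237 / 0.81 = 103.996 mm
Volume = 103.996 mm × 382.8 ha × 10 = 398096.7 m³

398000 m³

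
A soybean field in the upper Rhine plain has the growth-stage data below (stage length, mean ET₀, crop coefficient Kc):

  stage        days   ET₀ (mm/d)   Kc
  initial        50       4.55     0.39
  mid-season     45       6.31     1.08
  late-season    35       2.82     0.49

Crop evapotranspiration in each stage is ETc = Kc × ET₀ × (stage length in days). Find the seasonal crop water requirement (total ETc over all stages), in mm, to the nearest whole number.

444 mm

initial: 0.39 × 4.55 × 50 = 88.73 mm
mid-season: 1.08 × 6.31 × 45 = 306.67 mm
late-season: 0.49 × 2.82 × 35 = 48.36 mm
Seasonal total = 443.76 mm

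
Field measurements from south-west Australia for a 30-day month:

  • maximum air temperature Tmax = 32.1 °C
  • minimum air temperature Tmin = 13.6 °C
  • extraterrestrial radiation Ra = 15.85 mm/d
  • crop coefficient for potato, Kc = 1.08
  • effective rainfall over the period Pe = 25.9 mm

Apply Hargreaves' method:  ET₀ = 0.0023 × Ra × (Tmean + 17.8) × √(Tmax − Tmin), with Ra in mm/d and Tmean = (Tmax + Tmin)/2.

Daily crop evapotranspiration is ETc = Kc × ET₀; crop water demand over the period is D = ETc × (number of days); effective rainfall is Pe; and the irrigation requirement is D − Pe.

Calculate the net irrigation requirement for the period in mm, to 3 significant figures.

181 mm

Tmean = (32.1 + 13.6)/2 = 22.85 °C
ET₀ = 0.0023 × 15.85 × (22.85 + 17.8) × √18.5 = 0.0023 × 15.85 × 40.65 × 4.3012 = 6.3739 mm/d
ETc = Kc × ET₀ = 1.08 × 6.3739 = 6.8838 mm/d
Crop demand D = ETc × 30 d = 6.8838 × 30 = 206.514 mm
D − Pe = 206.514 − 25.9 = 180.614 mm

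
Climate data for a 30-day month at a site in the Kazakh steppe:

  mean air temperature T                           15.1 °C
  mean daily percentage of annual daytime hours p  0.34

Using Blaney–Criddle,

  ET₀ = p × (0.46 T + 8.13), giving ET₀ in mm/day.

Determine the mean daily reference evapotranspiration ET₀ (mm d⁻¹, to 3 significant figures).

ET₀ = 0.34 × (0.46 × 15.1 + 8.13) = 0.34 × 15.076 = 5.1258 mm/d

5.13 mm d⁻¹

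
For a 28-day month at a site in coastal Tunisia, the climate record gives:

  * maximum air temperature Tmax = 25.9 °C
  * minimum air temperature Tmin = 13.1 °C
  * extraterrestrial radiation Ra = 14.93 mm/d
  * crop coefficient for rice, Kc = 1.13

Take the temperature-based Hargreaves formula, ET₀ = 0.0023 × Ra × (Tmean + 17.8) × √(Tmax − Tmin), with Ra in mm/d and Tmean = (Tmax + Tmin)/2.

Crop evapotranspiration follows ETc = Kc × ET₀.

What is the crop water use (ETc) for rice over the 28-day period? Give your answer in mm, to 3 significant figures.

145 mm

Tmean = (25.9 + 13.1)/2 = 19.50 °C
ET₀ = 0.0023 × 14.93 × (19.50 + 17.8) × √12.8 = 0.0023 × 14.93 × 37.30 × 3.5777 = 4.5825 mm/d
ETc = Kc × ET₀ = 1.13 × 4.5825 = 5.1782 mm/d
Over 28 days: 5.1782 × 28 = 144.990 mm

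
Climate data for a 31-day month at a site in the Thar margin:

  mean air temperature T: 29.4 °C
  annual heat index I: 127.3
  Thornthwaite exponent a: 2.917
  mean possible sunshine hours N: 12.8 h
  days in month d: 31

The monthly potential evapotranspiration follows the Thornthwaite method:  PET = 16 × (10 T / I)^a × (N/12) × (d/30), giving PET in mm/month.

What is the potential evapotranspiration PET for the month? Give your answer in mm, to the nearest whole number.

10T/I = 10 × 29.4 / 127.3 = 2.3095
(10T/I)^a = 2.3095^2.917 = 11.4916
Uncorrected PET = 16 × 11.4916 = 183.866 mm
Correction = (N/12)(d/30) = (12.8/12)(31/30) = 1.1022
PET = 183.866 × 1.1022 = 202.657 mm/month

203 mm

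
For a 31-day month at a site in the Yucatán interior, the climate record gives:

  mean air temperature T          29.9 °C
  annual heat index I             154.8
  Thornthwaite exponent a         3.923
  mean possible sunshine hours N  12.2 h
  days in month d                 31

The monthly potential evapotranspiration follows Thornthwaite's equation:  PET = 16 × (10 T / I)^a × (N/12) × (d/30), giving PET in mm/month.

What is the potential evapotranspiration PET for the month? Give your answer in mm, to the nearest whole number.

10T/I = 10 × 29.9 / 154.8 = 1.9315
(10T/I)^a = 1.9315^3.923 = 13.2302
Uncorrected PET = 16 × 13.2302 = 211.683 mm
Correction = (N/12)(d/30) = (12.2/12)(31/30) = 1.0506
PET = 211.683 × 1.0506 = 222.394 mm/month

222 mm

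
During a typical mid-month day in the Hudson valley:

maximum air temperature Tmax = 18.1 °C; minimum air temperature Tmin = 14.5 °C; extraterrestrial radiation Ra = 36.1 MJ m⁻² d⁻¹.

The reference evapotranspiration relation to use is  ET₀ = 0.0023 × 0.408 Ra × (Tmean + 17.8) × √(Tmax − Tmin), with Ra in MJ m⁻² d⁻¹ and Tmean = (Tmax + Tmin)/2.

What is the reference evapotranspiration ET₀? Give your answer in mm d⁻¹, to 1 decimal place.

2.2 mm d⁻¹

Tmean = (18.1 + 14.5)/2 = 16.30 °C
0.408 Ra = 0.408 × 36.1 = 14.7288 mm/d equivalent
ET₀ = 0.0023 × 14.7288 × (16.30 + 17.8) × √3.6 = 0.0023 × 14.7288 × 34.10 × 1.8974 = 2.1918 mm/d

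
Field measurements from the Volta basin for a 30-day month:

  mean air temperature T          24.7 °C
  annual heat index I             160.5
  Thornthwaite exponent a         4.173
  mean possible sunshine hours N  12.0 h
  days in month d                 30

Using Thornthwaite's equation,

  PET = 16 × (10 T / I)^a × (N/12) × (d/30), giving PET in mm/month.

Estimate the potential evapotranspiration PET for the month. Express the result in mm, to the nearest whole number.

97 mm

10T/I = 10 × 24.7 / 160.5 = 1.5389
(10T/I)^a = 1.5389^4.173 = 6.0427
Uncorrected PET = 16 × 6.0427 = 96.683 mm
Correction = (N/12)(d/30) = (12.0/12)(30/30) = 1.0000
PET = 96.683 × 1.0000 = 96.683 mm/month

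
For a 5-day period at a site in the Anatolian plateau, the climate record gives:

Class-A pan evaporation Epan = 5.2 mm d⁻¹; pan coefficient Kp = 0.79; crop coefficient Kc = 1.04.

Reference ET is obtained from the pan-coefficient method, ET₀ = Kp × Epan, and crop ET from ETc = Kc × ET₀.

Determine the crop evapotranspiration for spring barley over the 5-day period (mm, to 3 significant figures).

21.4 mm

ET₀ = 0.79 × 5.2 = 4.1080 mm/d
ETc = Kc × ET₀ = 1.04 × 4.1080 = 4.2723 mm/d
Over 5 days: 4.2723 × 5 = 21.362 mm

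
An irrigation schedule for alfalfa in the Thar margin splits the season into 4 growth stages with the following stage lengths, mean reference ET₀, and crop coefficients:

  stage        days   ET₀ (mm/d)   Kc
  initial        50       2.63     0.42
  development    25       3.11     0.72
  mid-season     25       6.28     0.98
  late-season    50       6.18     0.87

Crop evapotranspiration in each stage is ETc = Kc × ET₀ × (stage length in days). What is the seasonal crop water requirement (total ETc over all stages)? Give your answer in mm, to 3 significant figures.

534 mm

initial: 0.42 × 2.63 × 50 = 55.23 mm
development: 0.72 × 3.11 × 25 = 55.98 mm
mid-season: 0.98 × 6.28 × 25 = 153.86 mm
late-season: 0.87 × 6.18 × 50 = 268.83 mm
Seasonal total = 533.90 mm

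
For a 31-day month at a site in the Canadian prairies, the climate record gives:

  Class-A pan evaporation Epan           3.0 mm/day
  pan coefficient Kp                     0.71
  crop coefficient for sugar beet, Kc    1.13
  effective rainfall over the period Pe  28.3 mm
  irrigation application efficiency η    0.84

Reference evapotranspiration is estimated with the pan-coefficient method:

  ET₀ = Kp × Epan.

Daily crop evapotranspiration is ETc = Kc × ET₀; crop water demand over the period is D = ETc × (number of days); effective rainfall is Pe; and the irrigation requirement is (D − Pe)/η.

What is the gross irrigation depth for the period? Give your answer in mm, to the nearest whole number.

55 mm

ET₀ = 0.71 × 3.0 = 2.1300 mm/d
ETc = Kc × ET₀ = 1.13 × 2.1300 = 2.4069 mm/d
Crop demand D = ETc × 31 d = 2.4069 × 31 = 74.614 mm
D − Pe = 74.614 − 28.3 = 46.314 mm
Gross irrigation = 46.314 / 0.84 = 55.136 mm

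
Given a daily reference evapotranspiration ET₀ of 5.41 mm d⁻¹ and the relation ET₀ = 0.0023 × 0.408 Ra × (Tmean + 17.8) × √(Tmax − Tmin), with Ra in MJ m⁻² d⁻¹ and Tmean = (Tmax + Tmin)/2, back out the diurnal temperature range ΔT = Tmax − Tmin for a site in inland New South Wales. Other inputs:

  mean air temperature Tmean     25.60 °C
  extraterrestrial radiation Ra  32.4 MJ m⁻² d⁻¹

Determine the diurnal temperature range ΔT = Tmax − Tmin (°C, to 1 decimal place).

16.8 °C

√ΔT = ET₀ / [0.0023 × 0.408 × Ra × (Tmean+17.8)] = 5.41 / (0.0023 × 13.2192 × 43.40) = 4.0999
ΔT = 4.0999² = 16.809 °C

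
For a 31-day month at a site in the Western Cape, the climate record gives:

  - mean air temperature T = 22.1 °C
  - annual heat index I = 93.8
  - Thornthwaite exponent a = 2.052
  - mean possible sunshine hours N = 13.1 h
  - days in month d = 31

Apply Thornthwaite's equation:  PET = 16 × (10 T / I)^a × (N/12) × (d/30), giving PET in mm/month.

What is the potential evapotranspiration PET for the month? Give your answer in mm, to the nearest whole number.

105 mm

10T/I = 10 × 22.1 / 93.8 = 2.3561
(10T/I)^a = 2.3561^2.052 = 5.8042
Uncorrected PET = 16 × 5.8042 = 92.867 mm
Correction = (N/12)(d/30) = (13.1/12)(31/30) = 1.1281
PET = 92.867 × 1.1281 = 104.763 mm/month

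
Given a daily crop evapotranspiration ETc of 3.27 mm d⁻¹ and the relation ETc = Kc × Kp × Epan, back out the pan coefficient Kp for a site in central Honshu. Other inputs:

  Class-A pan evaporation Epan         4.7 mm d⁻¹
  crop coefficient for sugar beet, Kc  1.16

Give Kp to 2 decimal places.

0.60

ETc = Kc × Kp × Epan  ⇒  Kp = ETc / (Kc × Epan)
Kp = 3.27 / (1.16 × 4.7) = 3.27 / 5.452 = 0.5998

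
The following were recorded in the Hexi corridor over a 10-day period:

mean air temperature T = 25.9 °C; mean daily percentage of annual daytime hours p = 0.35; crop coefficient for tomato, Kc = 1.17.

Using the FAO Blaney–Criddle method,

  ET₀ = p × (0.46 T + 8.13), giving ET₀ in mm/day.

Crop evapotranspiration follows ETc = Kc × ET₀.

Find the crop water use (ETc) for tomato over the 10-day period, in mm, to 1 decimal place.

ET₀ = 0.35 × (0.46 × 25.9 + 8.13) = 0.35 × 20.044 = 7.0154 mm/d
ETc = Kc × ET₀ = 1.17 × 7.0154 = 8.2080 mm/d
Over 10 days: 8.2080 × 10 = 82.080 mm

82.1 mm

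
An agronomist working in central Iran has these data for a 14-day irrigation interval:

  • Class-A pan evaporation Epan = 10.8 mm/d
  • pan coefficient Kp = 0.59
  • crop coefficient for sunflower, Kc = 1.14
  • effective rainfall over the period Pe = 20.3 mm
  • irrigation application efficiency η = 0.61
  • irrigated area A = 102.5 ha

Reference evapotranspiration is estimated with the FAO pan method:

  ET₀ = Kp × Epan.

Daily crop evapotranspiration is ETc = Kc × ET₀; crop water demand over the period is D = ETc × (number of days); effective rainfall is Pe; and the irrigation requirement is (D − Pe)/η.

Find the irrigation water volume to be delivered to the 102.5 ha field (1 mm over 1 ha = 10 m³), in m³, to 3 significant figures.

ET₀ = 0.59 × 10.8 = 6.3720 mm/d
ETc = Kc × ET₀ = 1.14 × 6.3720 = 7.2641 mm/d
Crop demand D = ETc × 14 d = 7.2641 × 14 = 101.697 mm
D − Pe = 101.697 − 20.3 = 81.397 mm
Gross irrigation = 81.397 / 0.61 = 133.438 mm
Volume = 133.438 mm × 102.5 ha × 10 = 136774.0 m³

137000 m³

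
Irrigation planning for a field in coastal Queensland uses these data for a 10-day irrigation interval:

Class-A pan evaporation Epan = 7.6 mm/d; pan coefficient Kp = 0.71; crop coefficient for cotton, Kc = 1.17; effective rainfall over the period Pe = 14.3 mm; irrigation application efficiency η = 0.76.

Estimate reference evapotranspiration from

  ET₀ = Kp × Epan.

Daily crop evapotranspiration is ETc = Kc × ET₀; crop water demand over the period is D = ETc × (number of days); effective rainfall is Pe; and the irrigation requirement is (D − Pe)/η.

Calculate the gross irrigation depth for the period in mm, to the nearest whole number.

ET₀ = 0.71 × 7.6 = 5.3960 mm/d
ETc = Kc × ET₀ = 1.17 × 5.3960 = 6.3133 mm/d
Crop demand D = ETc × 10 d = 6.3133 × 10 = 63.133 mm
D − Pe = 63.133 − 14.3 = 48.833 mm
Gross irrigation = 48.833 / 0.76 = 64.254 mm

64 mm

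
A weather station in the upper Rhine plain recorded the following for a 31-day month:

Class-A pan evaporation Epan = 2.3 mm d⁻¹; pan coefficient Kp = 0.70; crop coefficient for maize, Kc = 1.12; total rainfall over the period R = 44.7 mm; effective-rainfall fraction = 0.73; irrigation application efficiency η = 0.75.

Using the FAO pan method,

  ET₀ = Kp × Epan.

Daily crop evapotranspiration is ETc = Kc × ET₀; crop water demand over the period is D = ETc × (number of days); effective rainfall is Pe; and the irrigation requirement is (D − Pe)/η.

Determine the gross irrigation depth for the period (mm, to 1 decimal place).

31.0 mm

ET₀ = 0.70 × 2.3 = 1.6100 mm/d
ETc = Kc × ET₀ = 1.12 × 1.6100 = 1.8032 mm/d
Crop demand D = ETc × 31 d = 1.8032 × 31 = 55.899 mm
Pe = 0.73 × 44.7 = 32.631 mm
D − Pe = 55.899 − 32.631 = 23.268 mm
Gross irrigation = 23.268 / 0.75 = 31.024 mm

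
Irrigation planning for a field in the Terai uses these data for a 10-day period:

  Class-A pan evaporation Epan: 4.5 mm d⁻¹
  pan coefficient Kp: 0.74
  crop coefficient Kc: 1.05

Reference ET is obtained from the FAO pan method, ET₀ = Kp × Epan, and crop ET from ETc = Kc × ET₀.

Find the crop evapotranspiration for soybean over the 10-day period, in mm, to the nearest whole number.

ET₀ = 0.74 × 4.5 = 3.3300 mm/d
ETc = Kc × ET₀ = 1.05 × 3.3300 = 3.4965 mm/d
Over 10 days: 3.4965 × 10 = 34.965 mm

35 mm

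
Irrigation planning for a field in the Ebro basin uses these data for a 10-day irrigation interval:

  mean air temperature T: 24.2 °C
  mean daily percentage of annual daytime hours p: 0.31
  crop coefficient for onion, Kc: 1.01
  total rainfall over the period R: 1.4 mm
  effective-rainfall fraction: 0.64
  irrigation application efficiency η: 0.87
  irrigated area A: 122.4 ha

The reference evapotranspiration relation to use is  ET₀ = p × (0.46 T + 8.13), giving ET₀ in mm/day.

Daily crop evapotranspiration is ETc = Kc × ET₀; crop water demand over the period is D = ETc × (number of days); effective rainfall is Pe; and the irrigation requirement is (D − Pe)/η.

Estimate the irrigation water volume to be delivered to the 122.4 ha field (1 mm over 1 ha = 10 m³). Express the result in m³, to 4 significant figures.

83590 m³

ET₀ = 0.31 × (0.46 × 24.2 + 8.13) = 0.31 × 19.262 = 5.9712 mm/d
ETc = Kc × ET₀ = 1.01 × 5.9712 = 6.0309 mm/d
Crop demand D = ETc × 10 d = 6.0309 × 10 = 60.309 mm
Pe = 0.64 × 1.4 = 0.896 mm
D − Pe = 60.309 − 0.896 = 59.413 mm
Gross irrigation = 59.413 / 0.87 = 68.291 mm
Volume = 68.291 mm × 122.4 ha × 10 = 83588.2 m³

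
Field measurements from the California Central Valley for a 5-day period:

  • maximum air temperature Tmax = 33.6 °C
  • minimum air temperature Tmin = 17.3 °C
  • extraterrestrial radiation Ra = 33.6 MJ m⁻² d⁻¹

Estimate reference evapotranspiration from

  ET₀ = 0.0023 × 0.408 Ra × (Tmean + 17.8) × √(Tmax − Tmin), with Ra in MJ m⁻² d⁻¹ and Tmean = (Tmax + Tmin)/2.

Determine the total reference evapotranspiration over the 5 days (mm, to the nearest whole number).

Tmean = (33.6 + 17.3)/2 = 25.45 °C
0.408 Ra = 0.408 × 33.6 = 13.7088 mm/d equivalent
ET₀ = 0.0023 × 13.7088 × (25.45 + 17.8) × √16.3 = 0.0023 × 13.7088 × 43.25 × 4.0373 = 5.5056 mm/d
Over 5 days: 5.5056 × 5 = 27.528 mm

28 mm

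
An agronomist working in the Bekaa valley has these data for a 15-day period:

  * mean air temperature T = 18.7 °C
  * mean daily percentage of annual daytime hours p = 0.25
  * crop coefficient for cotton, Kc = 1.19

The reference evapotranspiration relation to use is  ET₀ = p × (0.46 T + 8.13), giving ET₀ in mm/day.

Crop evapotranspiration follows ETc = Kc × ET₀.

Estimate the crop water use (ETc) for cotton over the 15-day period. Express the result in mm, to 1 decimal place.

74.7 mm

ET₀ = 0.25 × (0.46 × 18.7 + 8.13) = 0.25 × 16.732 = 4.1830 mm/d
ETc = Kc × ET₀ = 1.19 × 4.1830 = 4.9778 mm/d
Over 15 days: 4.9778 × 15 = 74.667 mm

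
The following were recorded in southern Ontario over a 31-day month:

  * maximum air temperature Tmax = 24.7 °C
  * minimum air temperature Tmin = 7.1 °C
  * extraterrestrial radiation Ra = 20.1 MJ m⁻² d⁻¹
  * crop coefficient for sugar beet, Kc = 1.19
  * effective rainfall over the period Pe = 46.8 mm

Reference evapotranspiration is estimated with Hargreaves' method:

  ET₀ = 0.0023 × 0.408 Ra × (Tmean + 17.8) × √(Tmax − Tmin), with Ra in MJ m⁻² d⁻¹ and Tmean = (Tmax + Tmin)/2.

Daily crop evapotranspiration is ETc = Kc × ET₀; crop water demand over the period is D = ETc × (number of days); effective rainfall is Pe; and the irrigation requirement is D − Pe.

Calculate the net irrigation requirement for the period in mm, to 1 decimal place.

Tmean = (24.7 + 7.1)/2 = 15.90 °C
0.408 Ra = 0.408 × 20.1 = 8.2008 mm/d equivalent
ET₀ = 0.0023 × 8.2008 × (15.90 + 17.8) × √17.6 = 0.0023 × 8.2008 × 33.70 × 4.1952 = 2.6667 mm/d
ETc = Kc × ET₀ = 1.19 × 2.6667 = 3.1734 mm/d
Crop demand D = ETc × 31 d = 3.1734 × 31 = 98.375 mm
D − Pe = 98.375 − 46.8 = 51.575 mm

51.6 mm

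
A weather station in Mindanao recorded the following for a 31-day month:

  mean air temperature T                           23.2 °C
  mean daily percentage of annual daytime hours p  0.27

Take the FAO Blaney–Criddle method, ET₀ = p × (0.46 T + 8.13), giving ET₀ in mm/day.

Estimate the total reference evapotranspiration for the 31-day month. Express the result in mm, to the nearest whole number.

157 mm

ET₀ = 0.27 × (0.46 × 23.2 + 8.13) = 0.27 × 18.802 = 5.0765 mm/d
Monthly total = 5.0765 × 31 = 157.372 mm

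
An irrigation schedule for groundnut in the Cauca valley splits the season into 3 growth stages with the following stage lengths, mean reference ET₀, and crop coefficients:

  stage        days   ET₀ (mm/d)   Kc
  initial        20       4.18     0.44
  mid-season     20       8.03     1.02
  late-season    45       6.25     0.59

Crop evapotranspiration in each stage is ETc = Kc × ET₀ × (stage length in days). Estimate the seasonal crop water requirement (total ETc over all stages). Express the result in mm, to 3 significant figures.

367 mm

initial: 0.44 × 4.18 × 20 = 36.78 mm
mid-season: 1.02 × 8.03 × 20 = 163.81 mm
late-season: 0.59 × 6.25 × 45 = 165.94 mm
Seasonal total = 366.53 mm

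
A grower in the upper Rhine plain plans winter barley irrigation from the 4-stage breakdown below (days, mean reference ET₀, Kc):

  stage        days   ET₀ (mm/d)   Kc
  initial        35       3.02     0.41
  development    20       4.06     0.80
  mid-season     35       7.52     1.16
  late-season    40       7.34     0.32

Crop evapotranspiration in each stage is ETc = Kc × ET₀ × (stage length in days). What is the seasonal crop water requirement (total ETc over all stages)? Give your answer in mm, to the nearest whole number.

508 mm

initial: 0.41 × 3.02 × 35 = 43.34 mm
development: 0.80 × 4.06 × 20 = 64.96 mm
mid-season: 1.16 × 7.52 × 35 = 305.31 mm
late-season: 0.32 × 7.34 × 40 = 93.95 mm
Seasonal total = 507.56 mm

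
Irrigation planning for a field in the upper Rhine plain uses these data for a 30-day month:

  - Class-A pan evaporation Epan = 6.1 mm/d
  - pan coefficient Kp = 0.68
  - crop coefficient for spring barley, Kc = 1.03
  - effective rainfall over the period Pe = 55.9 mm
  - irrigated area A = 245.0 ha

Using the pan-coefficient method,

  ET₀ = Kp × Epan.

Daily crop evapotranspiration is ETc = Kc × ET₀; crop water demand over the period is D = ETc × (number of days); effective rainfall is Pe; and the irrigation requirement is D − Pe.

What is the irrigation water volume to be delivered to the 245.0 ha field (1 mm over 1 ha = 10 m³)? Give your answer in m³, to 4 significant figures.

ET₀ = 0.68 × 6.1 = 4.1480 mm/d
ETc = Kc × ET₀ = 1.03 × 4.1480 = 4.2724 mm/d
Crop demand D = ETc × 30 d = 4.2724 × 30 = 128.172 mm
D − Pe = 128.172 − 55.9 = 72.272 mm
Volume = 72.272 mm × 245.0 ha × 10 = 177066.4 m³

177100 m³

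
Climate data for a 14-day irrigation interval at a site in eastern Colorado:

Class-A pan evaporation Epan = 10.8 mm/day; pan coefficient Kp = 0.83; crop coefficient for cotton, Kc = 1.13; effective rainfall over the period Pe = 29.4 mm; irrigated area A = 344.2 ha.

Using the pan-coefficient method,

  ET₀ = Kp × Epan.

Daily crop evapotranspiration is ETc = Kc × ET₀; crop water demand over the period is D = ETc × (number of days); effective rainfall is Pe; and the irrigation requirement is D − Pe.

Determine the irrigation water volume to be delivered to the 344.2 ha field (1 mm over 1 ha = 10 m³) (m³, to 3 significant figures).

387000 m³

ET₀ = 0.83 × 10.8 = 8.9640 mm/d
ETc = Kc × ET₀ = 1.13 × 8.9640 = 10.1293 mm/d
Crop demand D = ETc × 14 d = 10.1293 × 14 = 141.810 mm
D − Pe = 141.810 − 29.4 = 112.410 mm
Volume = 112.410 mm × 344.2 ha × 10 = 386915.2 m³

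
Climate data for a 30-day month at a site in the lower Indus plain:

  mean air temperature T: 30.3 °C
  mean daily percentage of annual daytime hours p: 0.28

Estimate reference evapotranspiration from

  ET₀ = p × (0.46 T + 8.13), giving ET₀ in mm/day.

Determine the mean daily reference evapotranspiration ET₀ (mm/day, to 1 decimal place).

6.2 mm/day

ET₀ = 0.28 × (0.46 × 30.3 + 8.13) = 0.28 × 22.068 = 6.1790 mm/d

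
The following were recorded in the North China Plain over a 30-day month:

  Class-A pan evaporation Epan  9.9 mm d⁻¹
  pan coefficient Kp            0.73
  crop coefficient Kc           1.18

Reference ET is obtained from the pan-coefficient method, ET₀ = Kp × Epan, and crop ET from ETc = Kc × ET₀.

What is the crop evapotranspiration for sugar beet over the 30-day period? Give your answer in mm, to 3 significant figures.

ET₀ = 0.73 × 9.9 = 7.2270 mm/d
ETc = Kc × ET₀ = 1.18 × 7.2270 = 8.5279 mm/d
Over 30 days: 8.5279 × 30 = 255.837 mm

256 mm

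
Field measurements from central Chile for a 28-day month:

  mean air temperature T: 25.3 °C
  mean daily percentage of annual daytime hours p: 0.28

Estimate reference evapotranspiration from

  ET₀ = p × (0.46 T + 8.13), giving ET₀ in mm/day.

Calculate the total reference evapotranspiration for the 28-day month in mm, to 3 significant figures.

155 mm

ET₀ = 0.28 × (0.46 × 25.3 + 8.13) = 0.28 × 19.768 = 5.5350 mm/d
Monthly total = 5.5350 × 28 = 154.980 mm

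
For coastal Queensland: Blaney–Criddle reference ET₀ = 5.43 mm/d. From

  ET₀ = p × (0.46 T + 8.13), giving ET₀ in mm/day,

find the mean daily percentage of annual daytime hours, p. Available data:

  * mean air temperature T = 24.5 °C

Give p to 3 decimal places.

p = ET₀ / (0.46 T + 8.13) = 5.43 / (0.46 × 24.5 + 8.13) = 5.43 / 19.400 = 0.2799

0.280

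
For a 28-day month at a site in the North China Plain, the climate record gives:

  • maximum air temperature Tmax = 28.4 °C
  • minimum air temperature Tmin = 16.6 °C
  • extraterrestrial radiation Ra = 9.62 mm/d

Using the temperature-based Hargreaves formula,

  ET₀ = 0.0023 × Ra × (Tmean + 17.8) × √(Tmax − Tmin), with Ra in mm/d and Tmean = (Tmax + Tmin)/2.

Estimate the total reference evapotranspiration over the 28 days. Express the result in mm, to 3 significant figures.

Tmean = (28.4 + 16.6)/2 = 22.50 °C
ET₀ = 0.0023 × 9.62 × (22.50 + 17.8) × √11.8 = 0.0023 × 9.62 × 40.30 × 3.4351 = 3.0630 mm/d
Over 28 days: 3.0630 × 28 = 85.764 mm

85.8 mm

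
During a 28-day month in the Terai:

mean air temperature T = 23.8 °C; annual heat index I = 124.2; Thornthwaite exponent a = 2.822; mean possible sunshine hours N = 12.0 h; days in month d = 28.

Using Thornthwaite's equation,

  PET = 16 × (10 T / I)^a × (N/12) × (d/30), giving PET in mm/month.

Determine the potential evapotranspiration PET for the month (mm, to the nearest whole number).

10T/I = 10 × 23.8 / 124.2 = 1.9163
(10T/I)^a = 1.9163^2.822 = 6.2678
Uncorrected PET = 16 × 6.2678 = 100.285 mm
Correction = (N/12)(d/30) = (12.0/12)(28/30) = 0.9333
PET = 100.285 × 0.9333 = 93.596 mm/month

94 mm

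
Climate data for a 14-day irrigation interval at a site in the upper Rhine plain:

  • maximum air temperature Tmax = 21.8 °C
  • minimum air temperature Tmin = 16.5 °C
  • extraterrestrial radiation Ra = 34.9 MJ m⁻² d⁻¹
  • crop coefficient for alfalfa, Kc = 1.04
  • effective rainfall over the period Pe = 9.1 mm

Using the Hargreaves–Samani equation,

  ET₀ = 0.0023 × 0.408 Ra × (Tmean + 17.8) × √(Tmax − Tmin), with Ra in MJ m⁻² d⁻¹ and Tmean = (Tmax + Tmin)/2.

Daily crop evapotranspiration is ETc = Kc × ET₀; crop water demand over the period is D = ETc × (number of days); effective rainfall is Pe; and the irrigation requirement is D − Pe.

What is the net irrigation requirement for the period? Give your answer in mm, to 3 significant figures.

31.5 mm

Tmean = (21.8 + 16.5)/2 = 19.15 °C
0.408 Ra = 0.408 × 34.9 = 14.2392 mm/d equivalent
ET₀ = 0.0023 × 14.2392 × (19.15 + 17.8) × √5.3 = 0.0023 × 14.2392 × 36.95 × 2.3022 = 2.7859 mm/d
ETc = Kc × ET₀ = 1.04 × 2.7859 = 2.8973 mm/d
Crop demand D = ETc × 14 d = 2.8973 × 14 = 40.562 mm
D − Pe = 40.562 − 9.1 = 31.462 mm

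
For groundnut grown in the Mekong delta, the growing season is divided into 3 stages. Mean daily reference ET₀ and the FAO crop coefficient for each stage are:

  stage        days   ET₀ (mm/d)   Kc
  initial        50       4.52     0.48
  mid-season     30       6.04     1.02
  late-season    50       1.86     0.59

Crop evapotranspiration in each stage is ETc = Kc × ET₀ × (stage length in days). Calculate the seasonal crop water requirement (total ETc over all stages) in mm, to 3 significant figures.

initial: 0.48 × 4.52 × 50 = 108.48 mm
mid-season: 1.02 × 6.04 × 30 = 184.82 mm
late-season: 0.59 × 1.86 × 50 = 54.87 mm
Seasonal total = 348.17 mm

348 mm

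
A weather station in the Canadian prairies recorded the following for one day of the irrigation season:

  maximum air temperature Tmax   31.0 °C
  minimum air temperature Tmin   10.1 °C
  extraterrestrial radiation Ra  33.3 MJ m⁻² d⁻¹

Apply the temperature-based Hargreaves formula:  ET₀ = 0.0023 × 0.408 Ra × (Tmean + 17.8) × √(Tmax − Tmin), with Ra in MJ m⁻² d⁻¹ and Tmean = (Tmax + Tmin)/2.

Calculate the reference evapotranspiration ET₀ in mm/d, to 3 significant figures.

5.48 mm/d

Tmean = (31.0 + 10.1)/2 = 20.55 °C
0.408 Ra = 0.408 × 33.3 = 13.5864 mm/d equivalent
ET₀ = 0.0023 × 13.5864 × (20.55 + 17.8) × √20.9 = 0.0023 × 13.5864 × 38.35 × 4.5717 = 5.4787 mm/d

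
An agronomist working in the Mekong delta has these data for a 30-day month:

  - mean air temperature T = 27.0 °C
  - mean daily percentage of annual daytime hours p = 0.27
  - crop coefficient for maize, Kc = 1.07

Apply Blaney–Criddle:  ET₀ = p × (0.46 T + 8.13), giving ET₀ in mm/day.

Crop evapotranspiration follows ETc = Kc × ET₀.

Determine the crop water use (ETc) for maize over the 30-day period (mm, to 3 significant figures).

178 mm

ET₀ = 0.27 × (0.46 × 27.0 + 8.13) = 0.27 × 20.550 = 5.5485 mm/d
ETc = Kc × ET₀ = 1.07 × 5.5485 = 5.9369 mm/d
Over 30 days: 5.9369 × 30 = 178.107 mm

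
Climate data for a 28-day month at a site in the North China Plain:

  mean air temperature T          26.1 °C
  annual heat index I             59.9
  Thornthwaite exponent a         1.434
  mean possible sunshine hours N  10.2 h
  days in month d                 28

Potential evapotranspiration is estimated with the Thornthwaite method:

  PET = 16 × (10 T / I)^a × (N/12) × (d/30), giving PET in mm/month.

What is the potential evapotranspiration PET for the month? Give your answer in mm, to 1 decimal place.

10T/I = 10 × 26.1 / 59.9 = 4.3573
(10T/I)^a = 4.3573^1.434 = 8.2535
Uncorrected PET = 16 × 8.2535 = 132.056 mm
Correction = (N/12)(d/30) = (10.2/12)(28/30) = 0.7933
PET = 132.056 × 0.7933 = 104.760 mm/month

104.8 mm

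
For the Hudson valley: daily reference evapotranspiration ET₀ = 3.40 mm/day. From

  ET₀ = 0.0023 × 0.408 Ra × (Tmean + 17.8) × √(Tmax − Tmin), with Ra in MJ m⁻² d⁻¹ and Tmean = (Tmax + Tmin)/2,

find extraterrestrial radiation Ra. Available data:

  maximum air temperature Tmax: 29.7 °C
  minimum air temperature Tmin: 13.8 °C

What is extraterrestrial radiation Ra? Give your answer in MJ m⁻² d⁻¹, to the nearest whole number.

Tmean = (29.7+13.8)/2 = 21.75 °C; ΔT = 15.9
Ra = ET₀ / [0.0023 × 0.408 × (Tmean+17.8) × √ΔT]
   = 3.40 / (0.0023 × 0.408 × 39.55 × 3.9875) = 22.974 MJ m⁻² d⁻¹

23 MJ m⁻² d⁻¹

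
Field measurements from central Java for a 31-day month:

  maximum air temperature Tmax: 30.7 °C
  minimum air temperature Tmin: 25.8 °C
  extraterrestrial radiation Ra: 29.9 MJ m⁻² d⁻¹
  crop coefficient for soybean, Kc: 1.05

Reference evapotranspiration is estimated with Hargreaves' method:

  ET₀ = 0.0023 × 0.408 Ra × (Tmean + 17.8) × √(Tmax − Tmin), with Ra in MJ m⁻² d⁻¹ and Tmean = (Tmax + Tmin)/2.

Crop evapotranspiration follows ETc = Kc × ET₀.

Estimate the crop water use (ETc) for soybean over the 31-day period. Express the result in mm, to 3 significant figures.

93.1 mm

Tmean = (30.7 + 25.8)/2 = 28.25 °C
0.408 Ra = 0.408 × 29.9 = 12.1992 mm/d equivalent
ET₀ = 0.0023 × 12.1992 × (28.25 + 17.8) × √4.9 = 0.0023 × 12.1992 × 46.05 × 2.2136 = 2.8601 mm/d
ETc = Kc × ET₀ = 1.05 × 2.8601 = 3.0031 mm/d
Over 31 days: 3.0031 × 31 = 93.096 mm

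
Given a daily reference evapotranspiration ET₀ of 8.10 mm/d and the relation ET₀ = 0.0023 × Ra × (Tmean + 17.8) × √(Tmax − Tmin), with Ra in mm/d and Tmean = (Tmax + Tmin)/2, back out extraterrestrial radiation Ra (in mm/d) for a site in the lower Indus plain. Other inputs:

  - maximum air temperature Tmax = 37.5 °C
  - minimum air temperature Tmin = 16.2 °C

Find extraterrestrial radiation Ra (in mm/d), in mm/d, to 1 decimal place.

Tmean = 26.85 °C; √ΔT = 4.6152
Ra = ET₀ / [0.0023 × (Tmean+17.8) × √ΔT] = 8.10 / (0.0023 × 44.65 × 4.6152) = 17.090 mm/d

17.1 mm/d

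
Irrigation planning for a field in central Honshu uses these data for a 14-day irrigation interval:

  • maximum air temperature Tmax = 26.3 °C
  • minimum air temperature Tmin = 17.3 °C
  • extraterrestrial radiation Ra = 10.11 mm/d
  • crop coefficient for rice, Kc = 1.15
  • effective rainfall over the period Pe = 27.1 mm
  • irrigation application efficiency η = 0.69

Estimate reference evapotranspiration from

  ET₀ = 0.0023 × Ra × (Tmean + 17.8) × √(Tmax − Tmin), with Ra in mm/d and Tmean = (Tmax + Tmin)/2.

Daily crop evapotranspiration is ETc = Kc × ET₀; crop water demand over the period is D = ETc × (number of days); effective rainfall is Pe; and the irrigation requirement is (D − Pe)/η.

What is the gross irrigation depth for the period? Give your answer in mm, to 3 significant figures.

25.2 mm

Tmean = (26.3 + 17.3)/2 = 21.80 °C
ET₀ = 0.0023 × 10.11 × (21.80 + 17.8) × √9.0 = 0.0023 × 10.11 × 39.60 × 3.0000 = 2.7625 mm/d
ETc = Kc × ET₀ = 1.15 × 2.7625 = 3.1769 mm/d
Crop demand D = ETc × 14 d = 3.1769 × 14 = 44.477 mm
D − Pe = 44.477 − 27.1 = 17.377 mm
Gross irrigation = 17.377 / 0.69 = 25.184 mm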